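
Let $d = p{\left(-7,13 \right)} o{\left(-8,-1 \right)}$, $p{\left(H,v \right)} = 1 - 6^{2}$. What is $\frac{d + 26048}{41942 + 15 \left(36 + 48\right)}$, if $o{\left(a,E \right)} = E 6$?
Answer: $\frac{13129}{21601} \approx 0.6078$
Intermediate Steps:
$o{\left(a,E \right)} = 6 E$
$p{\left(H,v \right)} = -35$ ($p{\left(H,v \right)} = 1 - 36 = -35$)
$d = 210$ ($d = - 35 \cdot 6 \left(-1\right) = \left(-35\right) \left(-6\right) = 210$)
$\frac{d + 26048}{41942 + 15 \left(36 + 48\right)} = \frac{210 + 26048}{41942 + 15 \left(36 + 48\right)} = \frac{26258}{41942 + 15 \cdot 84} = \frac{26258}{41942 + 1260} = \frac{26258}{43202} = 26258 \cdot \frac{1}{43202} = \frac{13129}{21601}$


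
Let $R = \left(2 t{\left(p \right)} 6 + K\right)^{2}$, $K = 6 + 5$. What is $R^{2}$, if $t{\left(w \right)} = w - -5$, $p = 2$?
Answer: $81450625$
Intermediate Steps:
$t{\left(w \right)} = 5 + w$ ($t{\left(w \right)} = w + 5 = 5 + w$)
$K = 11$
$R = 9025$ ($R = \left(2 \left(5 + 2\right) 6 + 11\right)^{2} = \left(2 \cdot 7 \cdot 6 + 11\right)^{2} = \left(14 \cdot 6 + 11\right)^{2} = \left(84 + 11\right)^{2} = 95^{2} = 9025$)
$R^{2} = 9025^{2} = 81450625$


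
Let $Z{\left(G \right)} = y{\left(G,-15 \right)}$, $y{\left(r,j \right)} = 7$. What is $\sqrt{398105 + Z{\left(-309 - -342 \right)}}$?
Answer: $4 \sqrt{24882} \approx 630.96$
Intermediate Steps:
$Z{\left(G \right)} = 7$
$\sqrt{398105 + Z{\left(-309 - -342 \right)}} = \sqrt{398105 + 7} = \sqrt{398112} = 4 \sqrt{24882}$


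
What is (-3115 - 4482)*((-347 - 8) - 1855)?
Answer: 16789370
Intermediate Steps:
(-3115 - 4482)*((-347 - 8) - 1855) = -7597*(-355 - 1855) = -7597*(-2210) = 16789370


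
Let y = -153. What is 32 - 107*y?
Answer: 16403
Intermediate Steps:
32 - 107*y = 32 - 107*(-153) = 32 + 16371 = 16403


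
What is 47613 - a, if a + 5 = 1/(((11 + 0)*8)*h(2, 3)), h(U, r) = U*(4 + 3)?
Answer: 58665375/1232 ≈ 47618.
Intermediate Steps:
h(U, r) = 7*U (h(U, r) = U*7 = 7*U)
a = -6159/1232 (a = -5 + 1/(((11 + 0)*8)*(7*2)) = -5 + 1/((11*8)*14) = -5 + 1/(88*14) = -5 + 1/1232 = -6159/1232 ≈ -4.9992)
47613 - a = 47613 - 1*(-6159/1232) = 47613 + 6159/1232 = 58665375/1232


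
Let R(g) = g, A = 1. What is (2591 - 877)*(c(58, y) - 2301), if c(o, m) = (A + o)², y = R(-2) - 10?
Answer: 2022520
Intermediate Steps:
y = -12 (y = -2 - 10 = -12)
c(o, m) = (1 + o)²
(2591 - 877)*(c(58, y) - 2301) = (2591 - 877)*((1 + 58)² - 2301) = 1714*(59² - 2301) = 1714*(3481 - 2301) = 1714*1180 = 2022520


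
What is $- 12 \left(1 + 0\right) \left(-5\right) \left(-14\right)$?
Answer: $-840$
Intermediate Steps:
$- 12 \left(1 + 0\right) \left(-5\right) \left(-14\right) = - 12 \cdot 1 \left(-5\right) \left(-14\right) = \left(-12\right) \left(-5\right) \left(-14\right) = 60 \left(-14\right) = -840$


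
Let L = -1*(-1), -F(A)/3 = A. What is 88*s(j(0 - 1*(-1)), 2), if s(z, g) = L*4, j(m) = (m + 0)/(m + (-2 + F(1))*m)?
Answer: 352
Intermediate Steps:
F(A) = -3*A
L = 1
j(m) = -1/4 (j(m) = (m + 0)/(m + (-2 - 3*1)*m) = m/(m + (-2 - 3)*m) = m/(m - 5*m) = m/((-4*m)) = m*(-1/(4*m)) = -1/4)
s(z, g) = 4 (s(z, g) = 1*4 = 4)
88*s(j(0 - 1*(-1)), 2) = 88*4 = 352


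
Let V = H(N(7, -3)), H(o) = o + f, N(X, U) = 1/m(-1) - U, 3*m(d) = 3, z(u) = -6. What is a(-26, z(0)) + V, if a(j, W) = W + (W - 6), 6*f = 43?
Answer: -41/6 ≈ -6.8333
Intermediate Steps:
f = 43/6 (f = (⅙)*43 = 43/6 ≈ 7.1667)
m(d) = 1 (m(d) = (⅓)*3 = 1)
N(X, U) = 1 - U (N(X, U) = 1/1 - U = 1 - U)
a(j, W) = -6 + 2*W (a(j, W) = W + (-6 + W) = -6 + 2*W)
H(o) = 43/6 + o (H(o) = o + 43/6 = 43/6 + o)
V = 67/6 (V = 43/6 + (1 - 1*(-3)) = 43/6 + (1 + 3) = 43/6 + 4 = 67/6 ≈ 11.167)
a(-26, z(0)) + V = (-6 + 2*(-6)) + 67/6 = (-6 - 12) + 67/6 = -18 + 67/6 = -41/6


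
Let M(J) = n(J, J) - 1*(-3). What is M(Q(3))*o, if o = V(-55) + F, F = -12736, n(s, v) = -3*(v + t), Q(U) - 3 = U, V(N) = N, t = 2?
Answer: 268611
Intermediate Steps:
Q(U) = 3 + U
n(s, v) = -6 - 3*v (n(s, v) = -3*(v + 2) = -3*(2 + v) = -6 - 3*v)
o = -12791 (o = -55 - 12736 = -12791)
M(J) = -3 - 3*J (M(J) = (-6 - 3*J) - 1*(-3) = (-6 - 3*J) + 3 = -3 - 3*J)
M(Q(3))*o = (-3 - 3*(3 + 3))*(-12791) = (-3 - 3*6)*(-12791) = (-3 - 18)*(-12791) = -21*(-12791) = 268611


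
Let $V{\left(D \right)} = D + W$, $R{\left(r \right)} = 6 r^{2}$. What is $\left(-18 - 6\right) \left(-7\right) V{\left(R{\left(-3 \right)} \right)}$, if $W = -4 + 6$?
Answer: $9408$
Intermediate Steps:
$W = 2$
$V{\left(D \right)} = 2 + D$ ($V{\left(D \right)} = D + 2 = 2 + D$)
$\left(-18 - 6\right) \left(-7\right) V{\left(R{\left(-3 \right)} \right)} = \left(-18 - 6\right) \left(-7\right) \left(2 + 6 \left(-3\right)^{2}\right) = \left(-24\right) \left(-7\right) \left(2 + 6 \cdot 9\right) = 168 \left(2 + 54\right) = 168 \cdot 56 = 9408$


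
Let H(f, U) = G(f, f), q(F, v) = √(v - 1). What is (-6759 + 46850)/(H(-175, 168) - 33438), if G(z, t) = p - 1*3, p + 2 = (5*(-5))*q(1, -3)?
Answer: -1340763313/1118436749 + 2004550*I/1118436749 ≈ -1.1988 + 0.0017923*I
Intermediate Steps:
q(F, v) = √(-1 + v)
p = -2 - 50*I (p = -2 + (5*(-5))*√(-1 - 3) = -2 - 50*I ≈ -2.0 - 50.0*I)
G(z, t) = -5 - 50*I (G(z, t) = (-2 - 50*I) - 1*3 = (-2 - 50*I) - 3 = -5 - 50*I)
H(f, U) = -5 - 50*I
(-6759 + 46850)/(H(-175, 168) - 33438) = (-6759 + 46850)/((-5 - 50*I) - 33438) = 40091/(-33443 - 50*I) = 40091*((-33443 + 50*I)/1118436749) = 40091*(-33443 + 50*I)/1118436749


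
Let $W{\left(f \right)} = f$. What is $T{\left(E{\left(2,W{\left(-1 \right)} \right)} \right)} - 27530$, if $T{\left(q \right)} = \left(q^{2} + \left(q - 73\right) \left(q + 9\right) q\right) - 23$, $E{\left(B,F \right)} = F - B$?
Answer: $-26176$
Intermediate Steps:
$T{\left(q \right)} = -23 + q^{2} + q \left(-73 + q\right) \left(9 + q\right)$ ($T{\left(q \right)} = \left(q^{2} + \left(-73 + q\right) \left(9 + q\right) q\right) - 23 = \left(q^{2} + q \left(-73 + q\right) \left(9 + q\right)\right) - 23 = -23 + q^{2} + q \left(-73 + q\right) \left(9 + q\right)$)
$T{\left(E{\left(2,W{\left(-1 \right)} \right)} \right)} - 27530 = \left(-23 + \left(-1 - 2\right)^{3} - 657 \left(-1 - 2\right) - 63 \left(-1 - 2\right)^{2}\right) - 27530 = \left(-23 + \left(-3\right)^{3} - -1971 - 63 \left(-3\right)^{2}\right) - 27530 = \left(-23 - 27 + 1971 - 567\right) - 27530 = 1354 - 27530 = -26176$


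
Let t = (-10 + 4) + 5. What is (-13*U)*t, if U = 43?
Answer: 559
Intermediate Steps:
t = -1 (t = -6 + 5 = -1)
(-13*U)*t = -13*43*(-1) = -559*(-1) = 559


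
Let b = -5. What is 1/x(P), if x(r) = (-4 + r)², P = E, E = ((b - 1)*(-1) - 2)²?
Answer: 1/144 ≈ 0.0069444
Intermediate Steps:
E = 16 (E = ((-5 - 1)*(-1) - 2)² = (-6*(-1) - 2)² = (6 - 2)² = 4² = 16)
P = 16
1/x(P) = 1/((-4 + 16)²) = 1/(12²) = 1/144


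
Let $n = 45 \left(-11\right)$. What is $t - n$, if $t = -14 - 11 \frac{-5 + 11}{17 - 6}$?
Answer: $475$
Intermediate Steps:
$n = -495$
$t = -20$ ($t = -14 - 11 \cdot \frac{6}{11} = -14 - 11 \cdot 6 \cdot \frac{1}{11} = -14 - 6 = -20$)
$t - n = -20 - -495 = -20 + 495 = 475$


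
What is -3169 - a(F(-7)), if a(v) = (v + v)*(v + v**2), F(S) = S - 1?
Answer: -2273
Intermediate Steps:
F(S) = -1 + S
a(v) = 2*v*(v + v**2) (a(v) = (2*v)*(v + v**2) = 2*v*(v + v**2))
-3169 - a(F(-7)) = -3169 - 2*(-1 - 7)**2*(1 + (-1 - 7)) = -3169 - 2*(-8)**2*(1 - 8) = -3169 - 2*64*(-7) = -3169 - 1*(-896) = -3169 + 896 = -2273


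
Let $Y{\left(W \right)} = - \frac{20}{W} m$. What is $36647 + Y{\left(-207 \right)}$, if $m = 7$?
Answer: $\frac{7586069}{207} \approx 36648.0$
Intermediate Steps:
$Y{\left(W \right)} = - \frac{140}{W}$ ($Y{\left(W \right)} = - \frac{20}{W} 7 = - \frac{140}{W}$)
$36647 + Y{\left(-207 \right)} = 36647 - \frac{140}{-207} = 36647 - - \frac{140}{207} = 36647 + \frac{140}{207} = \frac{7586069}{207}$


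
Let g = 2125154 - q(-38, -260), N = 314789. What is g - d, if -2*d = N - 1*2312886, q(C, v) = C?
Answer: 2252287/2 ≈ 1.1261e+6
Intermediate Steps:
d = 1998097/2 (d = -(314789 - 1*2312886)/2 = -(314789 - 2312886)/2 = -½*(-1998097) = 1998097/2 ≈ 9.9905e+5)
g = 2125192 (g = 2125154 - 1*(-38) = 2125154 + 38 = 2125192)
g - d = 2125192 - 1*1998097/2 = 2125192 - 1998097/2 = 2252287/2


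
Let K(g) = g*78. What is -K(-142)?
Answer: 11076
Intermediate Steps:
K(g) = 78*g
-K(-142) = -78*(-142) = -1*(-11076) = 11076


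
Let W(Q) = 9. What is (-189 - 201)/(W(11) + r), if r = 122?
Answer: -390/131 ≈ -2.9771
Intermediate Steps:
(-189 - 201)/(W(11) + r) = (-189 - 201)/(9 + 122) = -390/131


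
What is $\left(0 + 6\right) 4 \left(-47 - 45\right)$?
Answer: $-2208$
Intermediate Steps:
$\left(0 + 6\right) 4 \left(-47 - 45\right) = 6 \cdot 4 \left(-92\right) = 24 \left(-92\right) = -2208$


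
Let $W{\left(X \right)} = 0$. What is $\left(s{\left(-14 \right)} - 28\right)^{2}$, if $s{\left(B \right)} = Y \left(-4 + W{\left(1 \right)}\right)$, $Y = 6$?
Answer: $2704$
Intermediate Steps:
$s{\left(B \right)} = -24$ ($s{\left(B \right)} = 6 \left(-4 + 0\right) = 6 \left(-4\right) = -24$)
$\left(s{\left(-14 \right)} - 28\right)^{2} = \left(-24 - 28\right)^{2} = \left(-52\right)^{2} = 2704$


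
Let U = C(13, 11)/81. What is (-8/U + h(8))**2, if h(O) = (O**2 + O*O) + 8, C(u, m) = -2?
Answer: 211600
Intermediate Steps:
h(O) = 8 + 2*O**2 (h(O) = (O**2 + O**2) + 8 = 2*O**2 + 8 = 8 + 2*O**2)
U = -2/81 ≈ -0.024691
(-8/U + h(8))**2 = (-8/(-2/81) + (8 + 2*8**2))**2 = (-8*(-81/2) + (8 + 2*64))**2 = (324 + (8 + 128))**2 = (324 + 136)**2 = 460**2 = 211600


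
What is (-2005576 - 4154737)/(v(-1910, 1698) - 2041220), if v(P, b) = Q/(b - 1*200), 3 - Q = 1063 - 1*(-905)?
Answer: 9228148874/3057749525 ≈ 3.0180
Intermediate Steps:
Q = -1965 (Q = 3 - (1063 - 1*(-905)) = 3 - (1063 + 905) = 3 - 1*1968 = 3 - 1968 = -1965)
v(P, b) = -1965/(-200 + b) (v(P, b) = -1965/(b - 1*200) = -1965/(b - 200) = -1965/(-200 + b))
(-2005576 - 4154737)/(v(-1910, 1698) - 2041220) = (-2005576 - 4154737)/(-1965/(-200 + 1698) - 2041220) = -6160313/(-1965/1498 - 2041220) = -6160313/(-3057749525/1498) = -6160313*(-1498/3057749525) = 9228148874/3057749525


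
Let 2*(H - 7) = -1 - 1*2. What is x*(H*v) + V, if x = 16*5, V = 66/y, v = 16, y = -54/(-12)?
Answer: 21164/3 ≈ 7054.7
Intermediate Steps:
y = 9/2 (y = -54*(-1/12) = 9/2 ≈ 4.5000)
H = 11/2 (H = 7 + (-1 - 1*2)/2 = 7 + (-1 - 2)/2 = 7 + (½)*(-3) = 7 - 3/2 = 11/2 ≈ 5.5000)
V = 44/3 (V = 66/(9/2) = 66*(2/9) = 44/3 ≈ 14.667)
x = 80
x*(H*v) + V = 80*((11/2)*16) + 44/3 = 80*88 + 44/3 = 7040 + 44/3 = 21164/3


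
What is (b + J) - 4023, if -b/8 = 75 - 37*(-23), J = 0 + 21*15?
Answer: -11116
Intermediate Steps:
J = 315 (J = 0 + 315 = 315)
b = -7408 (b = -8*(75 - 37*(-23)) = -8*(75 + 851) = -8*926 = -7408)
(b + J) - 4023 = (-7408 + 315) - 4023 = -7093 - 4023 = -11116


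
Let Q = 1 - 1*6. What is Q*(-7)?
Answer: 35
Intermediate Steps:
Q = -5 (Q = 1 - 6 = -5)
Q*(-7) = -5*(-7) = 35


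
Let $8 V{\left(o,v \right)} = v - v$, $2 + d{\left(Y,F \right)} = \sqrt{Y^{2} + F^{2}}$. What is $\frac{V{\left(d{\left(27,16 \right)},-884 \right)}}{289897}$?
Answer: $0$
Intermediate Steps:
$d{\left(Y,F \right)} = -2 + \sqrt{F^{2} + Y^{2}}$ ($d{\left(Y,F \right)} = -2 + \sqrt{Y^{2} + F^{2}} = -2 + \sqrt{F^{2} + Y^{2}}$)
$V{\left(o,v \right)} = 0$ ($V{\left(o,v \right)} = \frac{v - v}{8} = \frac{1}{8} \cdot 0 = 0$)
$\frac{V{\left(d{\left(27,16 \right)},-884 \right)}}{289897} = \frac{0}{289897} = 0 \cdot \frac{1}{289897} = 0$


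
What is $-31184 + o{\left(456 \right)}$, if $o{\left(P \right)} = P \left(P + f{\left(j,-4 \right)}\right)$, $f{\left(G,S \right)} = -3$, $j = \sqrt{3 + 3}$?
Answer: $175384$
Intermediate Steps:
$j = \sqrt{6} \approx 2.4495$
$o{\left(P \right)} = P \left(-3 + P\right)$ ($o{\left(P \right)} = P \left(P - 3\right) = P \left(-3 + P\right)$)
$-31184 + o{\left(456 \right)} = -31184 + 456 \left(-3 + 456\right) = -31184 + 456 \cdot 453 = -31184 + 206568 = 175384$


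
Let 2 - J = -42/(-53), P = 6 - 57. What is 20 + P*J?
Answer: -2204/53 ≈ -41.585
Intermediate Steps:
P = -51
J = 64/53 (J = 2 - (-42)/(-53) = 2 - (-42)*(-1)/53 = 2 - 1*42/53 = 2 - 42/53 = 64/53 ≈ 1.2075)
20 + P*J = 20 - 51*64/53 = 20 - 3264/53 = -2204/53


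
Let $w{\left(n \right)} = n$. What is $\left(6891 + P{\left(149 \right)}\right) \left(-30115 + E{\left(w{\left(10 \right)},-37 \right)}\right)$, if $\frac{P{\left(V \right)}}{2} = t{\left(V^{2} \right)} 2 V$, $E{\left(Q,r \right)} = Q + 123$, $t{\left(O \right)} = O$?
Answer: $-396922313634$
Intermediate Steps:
$E{\left(Q,r \right)} = 123 + Q$
$P{\left(V \right)} = 4 V^{3}$ ($P{\left(V \right)} = 2 V^{2} \cdot 2 V = 2 \cdot 2 V^{2} V = 2 \cdot 2 V^{3} = 4 V^{3}$)
$\left(6891 + P{\left(149 \right)}\right) \left(-30115 + E{\left(w{\left(10 \right)},-37 \right)}\right) = \left(6891 + 4 \cdot 149^{3}\right) \left(-30115 + \left(123 + 10\right)\right) = \left(6891 + 4 \cdot 3307949\right) \left(-30115 + 133\right) = \left(6891 + 13231796\right) \left(-29982\right) = 13238687 \left(-29982\right) = -396922313634$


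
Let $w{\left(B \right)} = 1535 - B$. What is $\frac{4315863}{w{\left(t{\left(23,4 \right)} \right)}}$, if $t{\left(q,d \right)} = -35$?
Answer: $\frac{4315863}{1570} \approx 2749.0$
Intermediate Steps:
$\frac{4315863}{w{\left(t{\left(23,4 \right)} \right)}} = \frac{4315863}{1535 - -35} = \frac{4315863}{1535 + 35} = \frac{4315863}{1570}$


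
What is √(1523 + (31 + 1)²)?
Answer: 3*√283 ≈ 50.468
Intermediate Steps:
√(1523 + (31 + 1)²) = √(1523 + 32²) = √(1523 + 1024) = √2547 = 3*√283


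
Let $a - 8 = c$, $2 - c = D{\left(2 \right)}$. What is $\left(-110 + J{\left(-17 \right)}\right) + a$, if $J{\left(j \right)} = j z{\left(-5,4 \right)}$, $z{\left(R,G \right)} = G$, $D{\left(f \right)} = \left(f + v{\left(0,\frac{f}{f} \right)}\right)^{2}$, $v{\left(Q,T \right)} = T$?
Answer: $-177$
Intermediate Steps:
$D{\left(f \right)} = \left(1 + f\right)^{2}$ ($D{\left(f \right)} = \left(f + \frac{f}{f}\right)^{2} = \left(f + 1\right)^{2} = \left(1 + f\right)^{2}$)
$c = -7$ ($c = 2 - \left(1 + 2\right)^{2} = 2 - 3^{2} = 2 - 9 = -7$)
$a = 1$ ($a = 8 - 7 = 1$)
$J{\left(j \right)} = 4 j$ ($J{\left(j \right)} = j 4 = 4 j$)
$\left(-110 + J{\left(-17 \right)}\right) + a = \left(-110 + 4 \left(-17\right)\right) + 1 = \left(-110 - 68\right) + 1 = -178 + 1 = -177$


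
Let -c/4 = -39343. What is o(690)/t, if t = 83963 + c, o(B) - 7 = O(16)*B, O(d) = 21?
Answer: 14497/241335 ≈ 0.060070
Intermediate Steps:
c = 157372 (c = -4*(-39343) = 157372)
o(B) = 7 + 21*B
t = 241335 (t = 83963 + 157372 = 241335)
o(690)/t = (7 + 21*690)/241335 = (7 + 14490)*(1/241335) = 14497*(1/241335) = 14497/241335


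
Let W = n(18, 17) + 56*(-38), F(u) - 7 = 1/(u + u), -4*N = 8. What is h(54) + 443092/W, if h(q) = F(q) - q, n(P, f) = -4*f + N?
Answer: -29504393/118692 ≈ -248.58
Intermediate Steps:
N = -2 (N = -¼*8 = -2)
n(P, f) = -2 - 4*f (n(P, f) = -4*f - 2 = -2 - 4*f)
F(u) = 7 + 1/(2*u) (F(u) = 7 + 1/(u + u) = 7 + 1/(2*u))
h(q) = 7 + 1/(2*q) - q (h(q) = (7 + 1/(2*q)) - q = 7 + 1/(2*q) - q)
W = -2198 (W = (-2 - 4*17) + 56*(-38) = (-2 - 68) - 2128 = -70 - 2128 = -2198)
h(54) + 443092/W = (7 + (½)/54 - 1*54) + 443092/(-2198) = (7 + (½)*(1/54) - 54) + 443092*(-1/2198) = (7 + 1/108 - 54) - 221546/1099 = -5075/108 - 221546/1099 = -29504393/118692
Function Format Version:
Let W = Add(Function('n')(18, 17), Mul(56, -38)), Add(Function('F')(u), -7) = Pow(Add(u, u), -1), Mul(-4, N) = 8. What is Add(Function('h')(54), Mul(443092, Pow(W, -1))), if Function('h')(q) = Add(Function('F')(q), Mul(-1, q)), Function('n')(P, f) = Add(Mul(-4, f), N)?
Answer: Rational(-29504393, 118692) ≈ -248.58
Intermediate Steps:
N = -2 (N = Mul(Rational(-1, 4), 8) = -2)
Function('n')(P, f) = Add(-2, Mul(-4, f)) (Function('n')(P, f) = Add(Mul(-4, f), -2) = Add(-2, Mul(-4, f)))
Function('F')(u) = Add(7, Mul(Rational(1, 2), Pow(u, -1))) (Function('F')(u) = Add(7, Pow(Add(u, u), -1)) = Add(7, Pow(Mul(2, u), -1)) = Add(7, Mul(Rational(1, 2), Pow(u, -1))))
Function('h')(q) = Add(7, Mul(Rational(1, 2), Pow(q, -1)), Mul(-1, q)) (Function('h')(q) = Add(Add(7, Mul(Rational(1, 2), Pow(q, -1))), Mul(-1, q)) = Add(7, Mul(Rational(1, 2), Pow(q, -1)), Mul(-1, q)))
W = -2198 (W = Add(Add(-2, Mul(-4, 17)), Mul(56, -38)) = Add(Add(-2, -68), -2128) = Add(-70, -2128) = -2198)
Add(Function('h')(54), Mul(443092, Pow(W, -1))) = Add(Add(7, Mul(Rational(1, 2), Pow(54, -1)), Mul(-1, 54)), Mul(443092, Pow(-2198, -1))) = Add(Add(7, Mul(Rational(1, 2), Rational(1, 54)), -54), Mul(443092, Rational(-1, 2198))) = Add(Add(7, Rational(1, 108), -54), Rational(-221546, 1099)) = Add(Rational(-5075, 108), Rational(-221546, 1099)) = Rational(-29504393, 118692)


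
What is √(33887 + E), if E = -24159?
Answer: 16*√38 ≈ 98.631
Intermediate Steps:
√(33887 + E) = √(33887 - 24159) = √9728 = 16*√38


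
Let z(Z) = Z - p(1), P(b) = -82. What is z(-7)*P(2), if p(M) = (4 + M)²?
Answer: 2624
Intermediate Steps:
z(Z) = -25 + Z (z(Z) = Z - (4 + 1)² = Z - 1*5² = Z - 1*25 = Z - 25 = -25 + Z)
z(-7)*P(2) = (-25 - 7)*(-82) = -32*(-82) = 2624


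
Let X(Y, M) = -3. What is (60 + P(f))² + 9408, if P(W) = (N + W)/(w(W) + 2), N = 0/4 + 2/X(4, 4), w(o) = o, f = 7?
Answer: 9544753/729 ≈ 13093.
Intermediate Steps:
N = -⅔ (N = 0/4 + 2/(-3) = 0*(¼) + 2*(-⅓) = 0 - ⅔ = -⅔ ≈ -0.66667)
P(W) = (-⅔ + W)/(2 + W) (P(W) = (-⅔ + W)/(W + 2) = (-⅔ + W)/(2 + W))
(60 + P(f))² + 9408 = (60 + (-⅔ + 7)/(2 + 7))² + 9408 = (60 + (19/3)/9)² + 9408 = (60 + (⅑)*(19/3))² + 9408 = (60 + 19/27)² + 9408 = (1639/27)² + 9408 = 2686321/729 + 9408 = 9544753/729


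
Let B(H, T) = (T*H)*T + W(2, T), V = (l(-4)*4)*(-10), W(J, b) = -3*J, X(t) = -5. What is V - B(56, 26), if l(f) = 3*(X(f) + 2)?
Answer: -37490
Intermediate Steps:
l(f) = -9 (l(f) = 3*(-5 + 2) = 3*(-3) = -9)
V = 360 (V = -9*4*(-10) = -36*(-10) = 360)
B(H, T) = -6 + H*T² (B(H, T) = (T*H)*T - 3*2 = (H*T)*T - 6 = H*T² - 6 = -6 + H*T²)
V - B(56, 26) = 360 - (-6 + 56*26²) = 360 - (-6 + 56*676) = 360 - (-6 + 37856) = 360 - 1*37850 = 360 - 37850 = -37490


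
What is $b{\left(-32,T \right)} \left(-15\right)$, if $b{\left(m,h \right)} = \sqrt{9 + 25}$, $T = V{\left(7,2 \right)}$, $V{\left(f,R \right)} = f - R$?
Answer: $- 15 \sqrt{34} \approx -87.464$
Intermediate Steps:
$T = 5$ ($T = 7 - 2 = 5$)
$b{\left(m,h \right)} = \sqrt{34}$
$b{\left(-32,T \right)} \left(-15\right) = \sqrt{34} \left(-15\right) = - 15 \sqrt{34}$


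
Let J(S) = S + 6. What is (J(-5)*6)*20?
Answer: 120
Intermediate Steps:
J(S) = 6 + S
(J(-5)*6)*20 = ((6 - 5)*6)*20 = (1*6)*20 = 6*20 = 120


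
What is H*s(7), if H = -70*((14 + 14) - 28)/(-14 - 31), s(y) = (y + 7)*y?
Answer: 0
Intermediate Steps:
s(y) = y*(7 + y) (s(y) = (7 + y)*y = y*(7 + y))
H = 0 (H = -70*(28 - 28)/(-45) = -0*(-1)/45 = -70*0 = 0)
H*s(7) = 0*(7*(7 + 7)) = 0*(7*14) = 0*98 = 0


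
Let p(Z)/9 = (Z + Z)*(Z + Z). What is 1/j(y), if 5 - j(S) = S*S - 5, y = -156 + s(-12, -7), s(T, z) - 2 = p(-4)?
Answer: -1/178074 ≈ -5.6156e-6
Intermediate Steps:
p(Z) = 36*Z² (p(Z) = 9*((Z + Z)*(Z + Z)) = 9*((2*Z)*(2*Z)) = 9*(4*Z²) = 36*Z²)
s(T, z) = 578 (s(T, z) = 2 + 36*(-4)² = 2 + 36*16 = 2 + 576 = 578)
y = 422 (y = -156 + 578 = 422)
j(S) = 10 - S² (j(S) = 5 - (S*S - 5) = 5 - (S² - 5) = 5 - (-5 + S²) = 5 + (5 - S²) = 10 - S²)
1/j(y) = 1/(10 - 1*422²) = 1/(10 - 1*178084) = 1/(10 - 178084) = 1/(-178074) = -1/178074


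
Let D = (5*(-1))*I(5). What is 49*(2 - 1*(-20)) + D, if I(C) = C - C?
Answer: 1078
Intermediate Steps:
I(C) = 0
D = 0 (D = (5*(-1))*0 = -5*0 = 0)
49*(2 - 1*(-20)) + D = 49*(2 - 1*(-20)) + 0 = 49*(2 + 20) + 0 = 49*22 + 0 = 1078 + 0 = 1078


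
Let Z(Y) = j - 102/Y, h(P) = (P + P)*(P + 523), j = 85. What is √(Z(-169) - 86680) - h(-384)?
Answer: 106752 + I*√14634453/13 ≈ 1.0675e+5 + 294.27*I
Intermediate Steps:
h(P) = 2*P*(523 + P) (h(P) = (2*P)*(523 + P) = 2*P*(523 + P))
Z(Y) = 85 - 102/Y
√(Z(-169) - 86680) - h(-384) = √((85 - 102/(-169)) - 86680) - 2*(-384)*(523 - 384) = √((85 - 102*(-1/169)) - 86680) - 2*(-384)*139 = √((85 + 102/169) - 86680) - 1*(-106752) = √(14467/169 - 86680) + 106752 = √(-14634453/169) + 106752 = I*√14634453/13 + 106752 = 106752 + I*√14634453/13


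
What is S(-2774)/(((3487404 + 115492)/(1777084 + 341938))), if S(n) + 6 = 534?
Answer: 6357066/20471 ≈ 310.54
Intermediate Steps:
S(n) = 528 (S(n) = -6 + 534 = 528)
S(-2774)/(((3487404 + 115492)/(1777084 + 341938))) = 528/(((3487404 + 115492)/(1777084 + 341938))) = 528/((3602896/2119022)) = 528/((3602896*(1/2119022))) = 528/(1801448/1059511) = 528*(1059511/1801448) = 6357066/20471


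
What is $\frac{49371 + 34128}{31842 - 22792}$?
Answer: $\frac{83499}{9050} \approx 9.2264$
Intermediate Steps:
$\frac{49371 + 34128}{31842 - 22792} = \frac{83499}{31842 - 22792} = \frac{83499}{9050}$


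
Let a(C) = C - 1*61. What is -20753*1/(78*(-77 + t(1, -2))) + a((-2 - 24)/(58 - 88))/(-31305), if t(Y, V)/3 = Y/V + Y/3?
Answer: 650036171/189238725 ≈ 3.4350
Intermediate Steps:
t(Y, V) = Y + 3*Y/V (t(Y, V) = 3*(Y/V + Y/3) = 3*(Y/3 + Y/V) = Y + 3*Y/V)
a(C) = -61 + C (a(C) = C - 61 = -61 + C)
-20753*1/(78*(-77 + t(1, -2))) + a((-2 - 24)/(58 - 88))/(-31305) = -20753*1/(78*(-77 + 1*(3 - 2)/(-2))) + (-61 + (-2 - 24)/(58 - 88))/(-31305) = -20753*1/(78*(-77 + 1*(-½)*1)) + (-61 - 26/(-30))*(-1/31305) = -20753*1/(78*(-77 - ½)) + (-61 - 26*(-1/30))*(-1/31305) = -20753/((-155/2*78)) + (-61 + 13/15)*(-1/31305) = -20753/(-6045) - 902/15*(-1/31305) = -20753*(-1/6045) + 902/469575 = 20753/6045 + 902/469575 = 650036171/189238725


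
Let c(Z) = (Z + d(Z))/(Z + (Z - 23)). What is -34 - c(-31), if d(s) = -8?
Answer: -2929/85 ≈ -34.459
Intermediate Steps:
c(Z) = (-8 + Z)/(-23 + 2*Z) (c(Z) = (Z - 8)/(Z + (Z - 23)) = (-8 + Z)/(Z + (-23 + Z)) = (-8 + Z)/(-23 + 2*Z))
-34 - c(-31) = -34 - (-8 - 31)/(-23 + 2*(-31)) = -34 - (-39)/(-23 - 62) = -34 - (-39)/(-85) = -34 - (-1)*(-39)/85 = -34 - 1*39/85 = -34 - 39/85 = -2929/85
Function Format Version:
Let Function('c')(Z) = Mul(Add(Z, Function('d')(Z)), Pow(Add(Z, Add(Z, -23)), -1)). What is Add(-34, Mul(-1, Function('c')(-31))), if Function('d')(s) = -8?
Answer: Rational(-2929, 85) ≈ -34.459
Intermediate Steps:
Function('c')(Z) = Mul(Pow(Add(-23, Mul(2, Z)), -1), Add(-8, Z)) (Function('c')(Z) = Mul(Add(Z, -8), Pow(Add(Z, Add(Z, -23)), -1)) = Mul(Add(-8, Z), Pow(Add(Z, Add(-23, Z)), -1)) = Mul(Add(-8, Z), Pow(Add(-23, Mul(2, Z)), -1)) = Mul(Pow(Add(-23, Mul(2, Z)), -1), Add(-8, Z)))
Add(-34, Mul(-1, Function('c')(-31))) = Add(-34, Mul(-1, Mul(Pow(Add(-23, Mul(2, -31)), -1), Add(-8, -31)))) = Add(-34, Mul(-1, Mul(Pow(Add(-23, -62), -1), -39))) = Add(-34, Mul(-1, Mul(Pow(-85, -1), -39))) = Add(-34, Mul(-1, Mul(Rational(-1, 85), -39))) = Add(-34, Mul(-1, Rational(39, 85))) = Add(-34, Rational(-39, 85)) = Rational(-2929, 85)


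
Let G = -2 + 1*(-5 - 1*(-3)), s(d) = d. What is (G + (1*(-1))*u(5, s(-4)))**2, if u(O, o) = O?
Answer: 81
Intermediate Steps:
G = -4 (G = -2 + 1*(-5 + 3) = -2 + 1*(-2) = -2 - 2 = -4)
(G + (1*(-1))*u(5, s(-4)))**2 = (-4 + (1*(-1))*5)**2 = (-4 - 1*5)**2 = (-4 - 5)**2 = (-9)**2 = 81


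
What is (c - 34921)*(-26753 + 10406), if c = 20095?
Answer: 242360622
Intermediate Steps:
(c - 34921)*(-26753 + 10406) = (20095 - 34921)*(-26753 + 10406) = -14826*(-16347) = 242360622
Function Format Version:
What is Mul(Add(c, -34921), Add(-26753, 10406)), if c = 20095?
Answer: 242360622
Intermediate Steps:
Mul(Add(c, -34921), Add(-26753, 10406)) = Mul(Add(20095, -34921), Add(-26753, 10406)) = Mul(-14826, -16347) = 242360622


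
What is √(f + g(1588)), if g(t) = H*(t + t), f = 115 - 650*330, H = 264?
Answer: √624079 ≈ 789.99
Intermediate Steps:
f = -214385 (f = 115 - 214500 = -214385)
g(t) = 528*t (g(t) = 264*(t + t) = 264*(2*t) = 528*t)
√(f + g(1588)) = √(-214385 + 528*1588) = √(-214385 + 838464) = √624079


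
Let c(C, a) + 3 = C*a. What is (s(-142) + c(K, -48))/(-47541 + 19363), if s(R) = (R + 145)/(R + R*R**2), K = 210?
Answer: 28871964693/80685730540 ≈ 0.35783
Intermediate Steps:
c(C, a) = -3 + C*a
s(R) = (145 + R)/(R + R**3)
(s(-142) + c(K, -48))/(-47541 + 19363) = ((145 - 142)/(-142 + (-142)**3) + (-3 + 210*(-48)))/(-47541 + 19363) = (3/(-142 - 2863288) + (-3 - 10080))/(-28178) = (3/(-2863430) - 10083)*(-1/28178) = (-1/2863430*3 - 10083)*(-1/28178) = (-3/2863430 - 10083)*(-1/28178) = -28871964693/2863430*(-1/28178) = 28871964693/80685730540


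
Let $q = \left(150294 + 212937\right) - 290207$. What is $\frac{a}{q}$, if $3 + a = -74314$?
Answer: $- \frac{74317}{73024} \approx -1.0177$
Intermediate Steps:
$a = -74317$ ($a = -3 - 74314 = -74317$)
$q = 73024$ ($q = 363231 - 290207 = 73024$)
$\frac{a}{q} = - \frac{74317}{73024}$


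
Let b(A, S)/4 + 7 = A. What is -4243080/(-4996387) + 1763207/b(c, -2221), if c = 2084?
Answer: 8844916041749/41509983196 ≈ 213.08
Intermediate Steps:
b(A, S) = -28 + 4*A
-4243080/(-4996387) + 1763207/b(c, -2221) = -4243080/(-4996387) + 1763207/(-28 + 4*2084) = -4243080*(-1/4996387) + 1763207/(-28 + 8336) = 4243080/4996387 + 1763207/8308 = 8844916041749/41509983196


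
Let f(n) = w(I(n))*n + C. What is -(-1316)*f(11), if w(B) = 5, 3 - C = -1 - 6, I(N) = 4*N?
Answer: 85540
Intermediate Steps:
C = 10 (C = 3 - (-1 - 6) = 3 - 1*(-7) = 3 + 7 = 10)
f(n) = 10 + 5*n (f(n) = 5*n + 10 = 10 + 5*n)
-(-1316)*f(11) = -(-1316)*(10 + 5*11) = -(-1316)*(10 + 55) = -(-1316)*65 = -1*(-85540) = 85540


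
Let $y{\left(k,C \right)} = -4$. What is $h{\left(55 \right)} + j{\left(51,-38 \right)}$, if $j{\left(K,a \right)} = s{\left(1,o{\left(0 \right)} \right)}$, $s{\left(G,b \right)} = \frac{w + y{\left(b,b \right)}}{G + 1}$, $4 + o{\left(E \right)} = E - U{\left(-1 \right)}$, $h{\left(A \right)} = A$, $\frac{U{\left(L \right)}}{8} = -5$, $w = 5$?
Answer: $\frac{111}{2} \approx 55.5$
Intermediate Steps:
$U{\left(L \right)} = -40$ ($U{\left(L \right)} = 8 \left(-5\right) = -40$)
$o{\left(E \right)} = 36 + E$ ($o{\left(E \right)} = -4 + \left(E - -40\right) = -4 + \left(E + 40\right) = -4 + \left(40 + E\right) = 36 + E$)
$s{\left(G,b \right)} = \frac{1}{1 + G}$ ($s{\left(G,b \right)} = \frac{5 - 4}{G + 1} = 1 \frac{1}{1 + G} = \frac{1}{1 + G}$)
$j{\left(K,a \right)} = \frac{1}{2}$ ($j{\left(K,a \right)} = \frac{1}{1 + 1} = \frac{1}{2}$)
$h{\left(55 \right)} + j{\left(51,-38 \right)} = 55 + \frac{1}{2} = \frac{111}{2}$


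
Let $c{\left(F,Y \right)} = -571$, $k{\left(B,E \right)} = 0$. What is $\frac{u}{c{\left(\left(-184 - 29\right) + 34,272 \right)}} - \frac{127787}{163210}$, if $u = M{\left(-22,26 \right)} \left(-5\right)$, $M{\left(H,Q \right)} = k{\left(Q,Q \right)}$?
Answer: $- \frac{127787}{163210} \approx -0.78296$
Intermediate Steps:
$M{\left(H,Q \right)} = 0$
$u = 0$ ($u = 0 \left(-5\right) = 0$)
$\frac{u}{c{\left(\left(-184 - 29\right) + 34,272 \right)}} - \frac{127787}{163210} = \frac{0}{-571} - \frac{127787}{163210} = 0 \left(- \frac{1}{571}\right) - \frac{127787}{163210} = 0 - \frac{127787}{163210} = - \frac{127787}{163210}$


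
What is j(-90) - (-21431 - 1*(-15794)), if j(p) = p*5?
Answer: 5187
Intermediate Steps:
j(p) = 5*p
j(-90) - (-21431 - 1*(-15794)) = 5*(-90) - (-21431 - 1*(-15794)) = -450 - (-21431 + 15794) = -450 - 1*(-5637) = -450 + 5637 = 5187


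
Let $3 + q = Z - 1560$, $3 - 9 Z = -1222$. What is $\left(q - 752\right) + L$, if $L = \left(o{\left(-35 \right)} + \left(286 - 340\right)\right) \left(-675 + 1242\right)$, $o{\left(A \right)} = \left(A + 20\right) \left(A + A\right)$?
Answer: $\frac{5062978}{9} \approx 5.6255 \cdot 10^{5}$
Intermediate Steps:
$Z = \frac{1225}{9}$ ($Z = \frac{1}{3} - - \frac{1222}{9} = \frac{1}{3} + \frac{1222}{9} = \frac{1225}{9} \approx 136.11$)
$q = - \frac{12842}{9}$ ($q = -3 + \left(\frac{1225}{9} - 1560\right) = -3 - \frac{12815}{9} = - \frac{12842}{9} \approx -1426.9$)
$o{\left(A \right)} = 2 A \left(20 + A\right)$ ($o{\left(A \right)} = \left(20 + A\right) 2 A = 2 A \left(20 + A\right)$)
$L = 564732$ ($L = \left(2 \left(-35\right) \left(20 - 35\right) + \left(286 - 340\right)\right) \left(-675 + 1242\right) = \left(2 \left(-35\right) \left(-15\right) - 54\right) 567 = \left(1050 - 54\right) 567 = 996 \cdot 567 = 564732$)
$\left(q - 752\right) + L = \left(- \frac{12842}{9} - 752\right) + 564732 = - \frac{19610}{9} + 564732 = \frac{5062978}{9}$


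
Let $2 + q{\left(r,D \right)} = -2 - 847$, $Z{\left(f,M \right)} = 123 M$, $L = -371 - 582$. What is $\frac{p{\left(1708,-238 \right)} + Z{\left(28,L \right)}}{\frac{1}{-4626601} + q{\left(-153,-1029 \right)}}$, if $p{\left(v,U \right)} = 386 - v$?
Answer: $\frac{548441909141}{3937237452} \approx 139.3$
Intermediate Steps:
$L = -953$ ($L = -371 - 582 = -953$)
$q{\left(r,D \right)} = -851$ ($q{\left(r,D \right)} = -2 - 849 = -851$)
$\frac{p{\left(1708,-238 \right)} + Z{\left(28,L \right)}}{\frac{1}{-4626601} + q{\left(-153,-1029 \right)}} = \frac{\left(386 - 1708\right) + 123 \left(-953\right)}{\frac{1}{-4626601} - 851} = \frac{\left(386 - 1708\right) - 117219}{- \frac{1}{4626601} - 851} = \frac{-1322 - 117219}{- \frac{3937237452}{4626601}} = \left(-118541\right) \left(- \frac{4626601}{3937237452}\right) = \frac{548441909141}{3937237452}$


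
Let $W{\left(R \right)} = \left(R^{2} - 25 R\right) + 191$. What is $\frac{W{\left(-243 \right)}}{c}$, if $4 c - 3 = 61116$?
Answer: $\frac{261260}{61119} \approx 4.2746$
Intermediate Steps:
$c = \frac{61119}{4}$ ($c = \frac{3}{4} + \frac{1}{4} \cdot 61116 = \frac{3}{4} + 15279 = \frac{61119}{4} \approx 15280.0$)
$W{\left(R \right)} = 191 + R^{2} - 25 R$
$\frac{W{\left(-243 \right)}}{c} = \frac{191 + \left(-243\right)^{2} - -6075}{\frac{61119}{4}} = \left(191 + 59049 + 6075\right) \frac{4}{61119} = 65315 \cdot \frac{4}{61119} = \frac{261260}{61119}$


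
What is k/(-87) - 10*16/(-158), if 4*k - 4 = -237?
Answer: 46247/27492 ≈ 1.6822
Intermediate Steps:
k = -233/4 (k = 1 + (¼)*(-237) = 1 - 237/4 = -233/4 ≈ -58.250)
k/(-87) - 10*16/(-158) = -233/4/(-87) - 10*16/(-158) = -233/4*(-1/87) - 160*(-1/158) = 233/348 + 80/79 = 46247/27492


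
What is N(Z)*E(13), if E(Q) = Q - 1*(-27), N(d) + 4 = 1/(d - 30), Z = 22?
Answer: -165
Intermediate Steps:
N(d) = -4 + 1/(-30 + d) (N(d) = -4 + 1/(d - 30) = -4 + 1/(-30 + d))
E(Q) = 27 + Q (E(Q) = Q + 27 = 27 + Q)
N(Z)*E(13) = ((121 - 4*22)/(-30 + 22))*(27 + 13) = ((121 - 88)/(-8))*40 = -1/8*33*40 = -33/8*40 = -165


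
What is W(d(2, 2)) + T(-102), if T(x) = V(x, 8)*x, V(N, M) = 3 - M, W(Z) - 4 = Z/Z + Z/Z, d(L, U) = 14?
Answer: 516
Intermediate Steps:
W(Z) = 6 (W(Z) = 4 + (Z/Z + Z/Z) = 4 + (1 + 1) = 4 + 2 = 6)
T(x) = -5*x (T(x) = (3 - 1*8)*x = (3 - 8)*x = -5*x)
W(d(2, 2)) + T(-102) = 6 - 5*(-102) = 6 + 510 = 516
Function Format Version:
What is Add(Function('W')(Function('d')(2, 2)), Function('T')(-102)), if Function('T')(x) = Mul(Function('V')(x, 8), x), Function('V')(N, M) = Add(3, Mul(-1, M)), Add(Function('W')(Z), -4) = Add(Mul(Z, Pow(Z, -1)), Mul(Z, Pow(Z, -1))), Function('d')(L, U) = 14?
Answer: 516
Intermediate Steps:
Function('W')(Z) = 6 (Function('W')(Z) = Add(4, Add(Mul(Z, Pow(Z, -1)), Mul(Z, Pow(Z, -1)))) = Add(4, Add(1, 1)) = Add(4, 2) = 6)
Function('T')(x) = Mul(-5, x) (Function('T')(x) = Mul(Add(3, Mul(-1, 8)), x) = Mul(Add(3, -8), x) = Mul(-5, x))
Add(Function('W')(Function('d')(2, 2)), Function('T')(-102)) = Add(6, Mul(-5, -102)) = Add(6, 510) = 516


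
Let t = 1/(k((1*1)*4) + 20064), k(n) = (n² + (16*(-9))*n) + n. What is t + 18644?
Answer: 363707153/19508 ≈ 18644.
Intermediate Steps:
k(n) = n² - 143*n (k(n) = (n² - 144*n) + n = n² - 143*n)
t = 1/19508 (t = 1/(((1*1)*4)*(-143 + (1*1)*4) + 20064) = 1/((1*4)*(-143 + 1*4) + 20064) = 1/(4*(-143 + 4) + 20064) = 1/(4*(-139) + 20064) = 1/(-556 + 20064) = 1/19508 ≈ 5.1261e-5)
t + 18644 = 1/19508 + 18644 = 363707153/19508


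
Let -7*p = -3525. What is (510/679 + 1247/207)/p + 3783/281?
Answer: 268022562448/19888751475 ≈ 13.476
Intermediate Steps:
p = 3525/7 (p = -⅐*(-3525) = 3525/7 ≈ 503.57)
(510/679 + 1247/207)/p + 3783/281 = (510/679 + 1247/207)/(3525/7) + 3783/281 = (510*(1/679) + 1247*(1/207))*(7/3525) + 3783*(1/281) = (510/679 + 1247/207)*(7/3525) + 3783/281 = (952283/140553)*(7/3525) + 3783/281 = 952283/70778475 + 3783/281 = 268022562448/19888751475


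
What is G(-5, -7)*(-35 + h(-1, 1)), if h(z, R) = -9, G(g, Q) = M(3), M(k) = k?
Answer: -132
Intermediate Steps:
G(g, Q) = 3
G(-5, -7)*(-35 + h(-1, 1)) = 3*(-35 - 9) = 3*(-44) = -132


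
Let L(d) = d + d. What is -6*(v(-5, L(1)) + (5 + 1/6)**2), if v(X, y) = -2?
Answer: -889/6 ≈ -148.17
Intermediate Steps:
L(d) = 2*d
-6*(v(-5, L(1)) + (5 + 1/6)**2) = -6*(-2 + (5 + 1/6)**2) = -6*(-2 + (31/6)**2) = -6*(-2 + 961/36) = -6*889/36 = -889/6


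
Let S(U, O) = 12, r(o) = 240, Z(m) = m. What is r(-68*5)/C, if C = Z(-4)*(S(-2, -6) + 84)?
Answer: -5/8 ≈ -0.62500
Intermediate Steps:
C = -384 (C = -4*(12 + 84) = -4*96 = -384)
r(-68*5)/C = 240/(-384) = 240*(-1/384) = -5/8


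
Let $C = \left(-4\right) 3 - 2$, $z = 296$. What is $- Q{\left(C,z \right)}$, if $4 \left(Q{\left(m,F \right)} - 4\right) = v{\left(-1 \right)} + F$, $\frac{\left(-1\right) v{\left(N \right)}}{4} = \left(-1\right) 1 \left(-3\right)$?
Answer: $-75$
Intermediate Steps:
$C = -14$ ($C = -12 - 2 = -14$)
$v{\left(N \right)} = -12$ ($v{\left(N \right)} = - 4 \left(-1\right) 1 \left(-3\right) = - 4 \left(\left(-1\right) \left(-3\right)\right) = \left(-4\right) 3 = -12$)
$Q{\left(m,F \right)} = 1 + \frac{F}{4}$ ($Q{\left(m,F \right)} = 4 + \frac{-12 + F}{4} = 4 + \left(-3 + \frac{F}{4}\right) = 1 + \frac{F}{4}$)
$- Q{\left(C,z \right)} = - (1 + \frac{1}{4} \cdot 296) = - (1 + 74) = \left(-1\right) 75 = -75$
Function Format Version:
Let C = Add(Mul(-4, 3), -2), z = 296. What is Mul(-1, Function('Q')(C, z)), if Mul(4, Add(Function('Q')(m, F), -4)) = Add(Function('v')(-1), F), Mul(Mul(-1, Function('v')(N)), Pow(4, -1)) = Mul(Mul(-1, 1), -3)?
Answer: -75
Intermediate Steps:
C = -14 (C = Add(-12, -2) = -14)
Function('v')(N) = -12 (Function('v')(N) = Mul(-4, Mul(Mul(-1, 1), -3)) = Mul(-4, Mul(-1, -3)) = Mul(-4, 3) = -12)
Function('Q')(m, F) = Add(1, Mul(Rational(1, 4), F)) (Function('Q')(m, F) = Add(4, Mul(Rational(1, 4), Add(-12, F))) = Add(4, Add(-3, Mul(Rational(1, 4), F))) = Add(1, Mul(Rational(1, 4), F)))
Mul(-1, Function('Q')(C, z)) = Mul(-1, Add(1, Mul(Rational(1, 4), 296))) = Mul(-1, Add(1, 74)) = Mul(-1, 75) = -75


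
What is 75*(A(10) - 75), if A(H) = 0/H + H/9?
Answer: -16625/3 ≈ -5541.7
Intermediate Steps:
A(H) = H/9 (A(H) = 0 + H*(⅑) = 0 + H/9 = H/9)
75*(A(10) - 75) = 75*((⅑)*10 - 75) = 75*(10/9 - 75) = 75*(-665/9) = -16625/3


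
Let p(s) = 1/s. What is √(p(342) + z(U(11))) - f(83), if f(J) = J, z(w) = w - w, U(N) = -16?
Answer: -83 + √38/114 ≈ -82.946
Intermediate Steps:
z(w) = 0
√(p(342) + z(U(11))) - f(83) = √(1/342 + 0) - 1*83 = √(1/342 + 0) - 83 = √(1/342) - 83 = √38/114 - 83 = -83 + √38/114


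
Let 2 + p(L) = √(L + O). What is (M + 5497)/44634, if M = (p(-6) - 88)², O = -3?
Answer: 158/519 - 90*I/7439 ≈ 0.30443 - 0.012098*I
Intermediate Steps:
p(L) = -2 + √(-3 + L) (p(L) = -2 + √(L - 3) = -2 + √(-3 + L))
M = (-90 + 3*I)² (M = ((-2 + √(-3 - 6)) - 88)² = ((-2 + √(-9)) - 88)² = ((-2 + 3*I) - 88)² = (-90 + 3*I)² ≈ 8091.0 - 540.0*I)
(M + 5497)/44634 = ((8091 - 540*I) + 5497)/44634 = (13588 - 540*I)*(1/44634) = 158/519 - 90*I/7439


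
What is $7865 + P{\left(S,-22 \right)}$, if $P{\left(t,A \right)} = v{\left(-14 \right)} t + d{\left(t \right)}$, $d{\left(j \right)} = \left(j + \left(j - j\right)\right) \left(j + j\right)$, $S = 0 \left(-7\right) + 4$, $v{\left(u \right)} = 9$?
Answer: $7933$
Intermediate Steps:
$S = 4$ ($S = 0 + 4 = 4$)
$d{\left(j \right)} = 2 j^{2}$ ($d{\left(j \right)} = \left(j + 0\right) 2 j = j 2 j = 2 j^{2}$)
$P{\left(t,A \right)} = 2 t^{2} + 9 t$ ($P{\left(t,A \right)} = 9 t + 2 t^{2} = 2 t^{2} + 9 t$)
$7865 + P{\left(S,-22 \right)} = 7865 + 4 \left(9 + 2 \cdot 4\right) = 7865 + 4 \left(9 + 8\right) = 7865 + 4 \cdot 17 = 7865 + 68 = 7933$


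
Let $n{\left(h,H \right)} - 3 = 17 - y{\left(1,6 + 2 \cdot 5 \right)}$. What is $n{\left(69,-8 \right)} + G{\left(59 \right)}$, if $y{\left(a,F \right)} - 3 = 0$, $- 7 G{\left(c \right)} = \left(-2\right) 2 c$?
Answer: $\frac{355}{7} \approx 50.714$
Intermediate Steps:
$G{\left(c \right)} = \frac{4 c}{7}$ ($G{\left(c \right)} = - \frac{\left(-2\right) 2 c}{7} = - \frac{\left(-4\right) c}{7} = \frac{4 c}{7}$)
$y{\left(a,F \right)} = 3$ ($y{\left(a,F \right)} = 3 + 0 = 3$)
$n{\left(h,H \right)} = 17$ ($n{\left(h,H \right)} = 3 + \left(17 - 3\right) = 3 + 14 = 17$)
$n{\left(69,-8 \right)} + G{\left(59 \right)} = 17 + \frac{4}{7} \cdot 59 = 17 + \frac{236}{7} = \frac{355}{7}$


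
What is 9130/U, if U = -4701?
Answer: -9130/4701 ≈ -1.9421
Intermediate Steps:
9130/U = 9130/(-4701) = 9130*(-1/4701) = -9130/4701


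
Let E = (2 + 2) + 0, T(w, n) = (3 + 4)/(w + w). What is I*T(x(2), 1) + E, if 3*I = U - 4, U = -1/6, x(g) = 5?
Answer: 109/36 ≈ 3.0278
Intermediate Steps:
T(w, n) = 7/(2*w) (T(w, n) = 7/((2*w)) = 7*(1/(2*w)) = 7/(2*w))
U = -1/6 (U = -1*1/6 = -1/6 ≈ -0.16667)
E = 4 (E = 4 + 0 = 4)
I = -25/18 (I = (-1/6 - 4)/3 = (1/3)*(-25/6) = -25/18 ≈ -1.3889)
I*T(x(2), 1) + E = -175/(36*5) + 4 = -25/18*7/10 + 4 = -35/36 + 4 = 109/36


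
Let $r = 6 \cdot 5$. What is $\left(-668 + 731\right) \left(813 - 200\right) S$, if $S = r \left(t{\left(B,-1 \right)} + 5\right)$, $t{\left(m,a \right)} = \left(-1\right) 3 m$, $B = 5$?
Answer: $-11585700$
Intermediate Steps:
$t{\left(m,a \right)} = - 3 m$
$r = 30$
$S = -300$ ($S = 30 \left(\left(-3\right) 5 + 5\right) = 30 \left(-15 + 5\right) = 30 \left(-10\right) = -300$)
$\left(-668 + 731\right) \left(813 - 200\right) S = \left(-668 + 731\right) \left(813 - 200\right) \left(-300\right) = 63 \cdot 613 \left(-300\right) = 38619 \left(-300\right) = -11585700$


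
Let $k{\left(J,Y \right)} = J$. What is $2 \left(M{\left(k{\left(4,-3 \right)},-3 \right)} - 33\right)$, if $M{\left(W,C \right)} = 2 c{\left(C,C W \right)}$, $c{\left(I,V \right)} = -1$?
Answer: $-70$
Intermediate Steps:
$M{\left(W,C \right)} = -2$ ($M{\left(W,C \right)} = 2 \left(-1\right) = -2$)
$2 \left(M{\left(k{\left(4,-3 \right)},-3 \right)} - 33\right) = 2 \left(-2 - 33\right) = 2 \left(-35\right) = -70$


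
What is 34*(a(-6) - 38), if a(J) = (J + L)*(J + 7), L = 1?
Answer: -1462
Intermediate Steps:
a(J) = (1 + J)*(7 + J) (a(J) = (J + 1)*(J + 7) = (1 + J)*(7 + J))
34*(a(-6) - 38) = 34*((7 + (-6)**2 + 8*(-6)) - 38) = 34*((7 + 36 - 48) - 38) = 34*(-5 - 38) = 34*(-43) = -1462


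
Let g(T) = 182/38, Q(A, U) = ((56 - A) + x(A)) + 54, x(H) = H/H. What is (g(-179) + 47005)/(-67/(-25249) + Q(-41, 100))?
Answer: 22552053314/72920385 ≈ 309.27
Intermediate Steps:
x(H) = 1
Q(A, U) = 111 - A (Q(A, U) = ((56 - A) + 1) + 54 = (57 - A) + 54 = 111 - A)
g(T) = 91/19 (g(T) = 182*(1/38) = 91/19)
(g(-179) + 47005)/(-67/(-25249) + Q(-41, 100)) = (91/19 + 47005)/(-67/(-25249) + (111 - 1*(-41))) = 893186/(19*(-67*(-1/25249) + (111 + 41))) = 893186/(19*(67/25249 + 152)) = 893186/(19*(3837915/25249)) = (893186/19)*(25249/3837915) = 22552053314/72920385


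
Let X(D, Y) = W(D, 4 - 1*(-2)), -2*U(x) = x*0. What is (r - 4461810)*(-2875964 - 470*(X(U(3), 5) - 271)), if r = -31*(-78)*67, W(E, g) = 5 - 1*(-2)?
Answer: 11832561830736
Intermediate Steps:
U(x) = 0 (U(x) = -x*0/2 = -½*0 = 0)
W(E, g) = 7 (W(E, g) = 5 + 2 = 7)
X(D, Y) = 7
r = 162006 (r = 2418*67 = 162006)
(r - 4461810)*(-2875964 - 470*(X(U(3), 5) - 271)) = (162006 - 4461810)*(-2875964 - 470*(7 - 271)) = -4299804*(-2875964 - 470*(-264)) = -4299804*(-2875964 + 124080) = -4299804*(-2751884) = 11832561830736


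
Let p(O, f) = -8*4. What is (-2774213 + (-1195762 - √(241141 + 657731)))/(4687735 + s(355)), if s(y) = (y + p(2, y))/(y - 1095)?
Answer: -979260500/1156307859 - 1480*√224718/3468923577 ≈ -0.84709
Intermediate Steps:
p(O, f) = -32
s(y) = (-32 + y)/(-1095 + y) (s(y) = (y - 32)/(y - 1095) = (-32 + y)/(-1095 + y))
(-2774213 + (-1195762 - √(241141 + 657731)))/(4687735 + s(355)) = (-2774213 + (-1195762 - √(241141 + 657731)))/(4687735 + (-32 + 355)/(-1095 + 355)) = (-2774213 + (-1195762 - √898872))/(4687735 + 323/(-740)) = (-2774213 + (-1195762 - 2*√224718))/(4687735 - 1/740*323) = (-2774213 + (-1195762 - 2*√224718))/(4687735 - 323/740) = (-3969975 - 2*√224718)/(3468923577/740) = (-3969975 - 2*√224718)*(740/3468923577) = -979260500/1156307859 - 1480*√224718/3468923577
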